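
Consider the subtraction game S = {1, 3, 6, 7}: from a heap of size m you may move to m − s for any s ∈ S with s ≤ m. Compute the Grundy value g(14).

Compute g(0), g(1), … for moves {1, 3, 6, 7}:
g(0) = mex{} = 0
g(1) = mex{0} = 1
g(2) = mex{1} = 0
g(3) = mex{0} = 1
g(4) = mex{1} = 0
g(5) = mex{0} = 1
g(6) = mex{0,1} = 2
g(7) = mex{0,1,2} = 3
g(8) = mex{0,1,3} = 2
g(9) = mex{0,1,2} = 3
g(10) = mex{0,1,3} = 2
g(11) = mex{0,1,2} = 3
g(12) = mex{1,2,3} = 0
g(13) = mex{0,2,3} = 1
g(14) = mex{1,2,3} = 0
So g(14) = 0.

0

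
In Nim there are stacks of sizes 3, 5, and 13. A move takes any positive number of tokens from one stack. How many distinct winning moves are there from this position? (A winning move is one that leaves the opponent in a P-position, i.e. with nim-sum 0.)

Compute the nim-sum pairwise:
3 XOR 5 = 6
6 XOR 13 = 11
The overall nim-sum is X = 11. A stack of size p has a winning move iff p XOR X < p (reduce it to p XOR X).
  3: 3 XOR 11 = 8 ≥ 3 — no move.
  5: 5 XOR 11 = 14 ≥ 5 — no move.
  13: 13 XOR 11 = 6 < 13 — winning move (to 6).
That gives 1 winning move.

1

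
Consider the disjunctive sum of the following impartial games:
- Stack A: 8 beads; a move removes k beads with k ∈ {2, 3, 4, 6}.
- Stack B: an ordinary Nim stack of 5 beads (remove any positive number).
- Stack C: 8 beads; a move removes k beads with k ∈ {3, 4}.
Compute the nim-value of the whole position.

For stack A, compute g(0), g(1), … with moves {2, 3, 4, 6}:
g(0) = mex{} = 0
g(1) = mex{} = 0
g(2) = mex{0} = 1
g(3) = mex{0} = 1
g(4) = mex{0,1} = 2
g(5) = mex{0,1} = 2
g(6) = mex{0,1,2} = 3
g(7) = mex{0,1,2} = 3
g(8) = mex{1,2,3} = 0
So g(8) = 0.
Stack B is a plain Nim stack of size 5, so its Grundy value is 5.
Grundy values for stack C (subtraction set {3, 4}):
g(0) = mex{} = 0
g(1) = mex{} = 0
g(2) = mex{} = 0
g(3) = mex{0} = 1
g(4) = mex{0} = 1
g(5) = mex{0} = 1
g(6) = mex{0,1} = 2
g(7) = mex{1} = 0
g(8) = mex{1} = 0
So g(8) = 0.
By the Sprague-Grundy theorem, the Grundy value of a sum of independent games is the XOR of the component values.
Combined value = 0 ⊕ 5 ⊕ 0 = 5.

5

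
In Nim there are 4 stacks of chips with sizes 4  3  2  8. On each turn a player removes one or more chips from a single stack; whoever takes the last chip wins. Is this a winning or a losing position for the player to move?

Winning position

Bitwise XOR of the heap sizes:
  0100  (4)
  0011  (3)
  0010  (2)
  1000  (8)
  ----
  1101  (13)
The nim-sum is 13 ≠ 0, so this is an N-position: the player to move can win.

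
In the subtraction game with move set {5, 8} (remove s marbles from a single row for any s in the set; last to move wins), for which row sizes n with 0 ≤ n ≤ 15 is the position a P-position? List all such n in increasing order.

0, 1, 2, 3, 4, 13, 14, 15

Compute g(0), g(1), … for moves {5, 8}:
k:     0  1  2  3  4  5  6  7  8  9 10 11 12 13 14 15
g(k):  0  0  0  0  0  1  1  1  1  1  2  2  2  0  0  0
The P-positions (g = 0) in 0..15 are 0, 1, 2, 3, 4, 13, 14, 15.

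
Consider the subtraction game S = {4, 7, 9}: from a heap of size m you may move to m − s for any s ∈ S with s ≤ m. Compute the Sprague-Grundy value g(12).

Build the Grundy sequence with g(k) = mex{g(k−s) : s ∈ {4, 7, 9}, s ≤ k}:
g(0) = mex{} = 0
g(1) = mex{} = 0
g(2) = mex{} = 0
g(3) = mex{} = 0
g(4) = mex{0} = 1
g(5) = mex{0} = 1
g(6) = mex{0} = 1
g(7) = mex{0} = 1
g(8) = mex{0,1} = 2
g(9) = mex{0,1} = 2
g(10) = mex{0,1} = 2
g(11) = mex{0,1} = 2
g(12) = mex{0,1,2} = 3
So g(12) = 3.

3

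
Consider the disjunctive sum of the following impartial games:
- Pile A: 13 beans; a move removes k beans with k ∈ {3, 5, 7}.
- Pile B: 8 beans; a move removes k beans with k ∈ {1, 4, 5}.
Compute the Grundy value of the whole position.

1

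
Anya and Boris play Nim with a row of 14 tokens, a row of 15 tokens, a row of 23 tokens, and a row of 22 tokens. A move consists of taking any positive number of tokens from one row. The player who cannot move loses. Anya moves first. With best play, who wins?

Boris wins

Write each in binary and XOR column by column:
  01110  (14)
  01111  (15)
  10111  (23)
  10110  (22)
  -----
  00000  (0)
The nim-sum is 0, so this is a P-position: the player to move is in a losing position under optimal play; Anya is about to move from it and so loses — Boris wins.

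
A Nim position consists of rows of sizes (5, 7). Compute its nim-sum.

2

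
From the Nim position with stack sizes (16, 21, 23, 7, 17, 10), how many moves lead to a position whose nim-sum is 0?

1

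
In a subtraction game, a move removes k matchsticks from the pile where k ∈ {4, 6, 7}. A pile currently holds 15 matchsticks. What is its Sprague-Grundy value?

Build the Grundy sequence with g(k) = mex{g(k−s) : s ∈ {4, 6, 7}, s ≤ k}:
k:     0  1  2  3  4  5  6  7  8  9 10 11 12 13 14 15
g(k):  0  0  0  0  1  1  1  1  2  2  2  0  0  0  0  1
So g(15) = 1.

1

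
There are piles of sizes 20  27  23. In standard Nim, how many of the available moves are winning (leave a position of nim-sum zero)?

3

Nim-sum: 20 ^ 27 ^ 23 = 24.
The overall nim-sum is X = 24. A pile of size p has a winning move iff p XOR X < p (reduce it to p XOR X).
  20: 20 XOR 24 = 12 < 20 — winning move (to 12).
  27: 27 XOR 24 = 3 < 27 — winning move (to 3).
  23: 23 XOR 24 = 15 < 23 — winning move (to 15).
That gives 3 winning moves.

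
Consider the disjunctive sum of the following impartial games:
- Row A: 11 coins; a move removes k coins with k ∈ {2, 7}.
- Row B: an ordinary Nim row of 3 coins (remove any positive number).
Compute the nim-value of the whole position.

2

For row A, compute g(0), g(1), … with moves {2, 7}:
k:     0  1  2  3  4  5  6  7  8  9 10 11
g(k):  0  0  1  1  0  0  1  1  2  0  0  1
So g(11) = 1.
Row B is a plain Nim row of size 3, so its Grundy value is 3.
The value of a disjunctive sum is the nim-sum of the parts.
Combined value = 1 XOR 3 = 2.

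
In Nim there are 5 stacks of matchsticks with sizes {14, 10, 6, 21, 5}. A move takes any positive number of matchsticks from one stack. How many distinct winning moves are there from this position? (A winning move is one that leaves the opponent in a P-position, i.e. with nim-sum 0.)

Compute the nim-sum pairwise:
14 ⊕ 10 = 4
4 ⊕ 6 = 2
2 ⊕ 21 = 23
23 ⊕ 5 = 18
The overall nim-sum is X = 18. A stack of size p has a winning move iff p XOR X < p (reduce it to p XOR X).
  14: 14 XOR 18 = 28 ≥ 14 — no move.
  10: 10 XOR 18 = 24 ≥ 10 — no move.
  6: 6 XOR 18 = 20 ≥ 6 — no move.
  21: 21 XOR 18 = 7 < 21 — winning move (to 7).
  5: 5 XOR 18 = 23 ≥ 5 — no move.
That gives 1 winning move.

1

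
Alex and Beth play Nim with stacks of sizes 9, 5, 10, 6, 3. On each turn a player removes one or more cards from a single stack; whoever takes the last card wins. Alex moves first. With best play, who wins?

Alex wins

Bitwise XOR of the heap sizes:
  1001  (9)
  0101  (5)
  1010  (10)
  0110  (6)
  0011  (3)
  ----
  0011  (3)
The nim-sum is 3 ≠ 0, so this is an N-position: the player to move can win; Alex has a winning move.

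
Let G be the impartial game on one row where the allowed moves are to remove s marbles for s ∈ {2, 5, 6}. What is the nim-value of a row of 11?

0

Compute g(0), g(1), … for moves {2, 5, 6}:
g(0) = mex{} = 0
g(1) = mex{} = 0
g(2) = mex{0} = 1
g(3) = mex{0} = 1
g(4) = mex{1} = 0
g(5) = mex{0,1} = 2
g(6) = mex{0} = 1
g(7) = mex{0,1,2} = 3
g(8) = mex{1} = 0
g(9) = mex{0,1,3} = 2
g(10) = mex{0,2} = 1
g(11) = mex{1,2} = 0
So g(11) = 0.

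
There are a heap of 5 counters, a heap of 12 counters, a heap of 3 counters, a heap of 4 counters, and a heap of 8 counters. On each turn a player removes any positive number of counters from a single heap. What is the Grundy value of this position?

Compute the nim-sum pairwise:
5 XOR 12 = 9
9 XOR 3 = 10
10 XOR 4 = 14
14 XOR 8 = 6

6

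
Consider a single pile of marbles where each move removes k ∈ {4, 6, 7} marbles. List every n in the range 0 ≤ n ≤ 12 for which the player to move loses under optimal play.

0, 1, 2, 3, 11, 12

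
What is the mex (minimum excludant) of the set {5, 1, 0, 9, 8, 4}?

2

The values 0, 1 are all present; 2 is the first non-negative integer missing from the set.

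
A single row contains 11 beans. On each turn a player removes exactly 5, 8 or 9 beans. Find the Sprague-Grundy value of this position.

2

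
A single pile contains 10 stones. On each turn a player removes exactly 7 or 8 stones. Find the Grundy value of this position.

1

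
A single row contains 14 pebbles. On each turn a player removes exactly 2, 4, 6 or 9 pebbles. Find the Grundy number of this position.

3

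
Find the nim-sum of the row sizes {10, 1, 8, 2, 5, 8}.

12

Write each in binary and XOR column by column:
  1010  (10)
  0001  (1)
  1000  (8)
  0010  (2)
  0101  (5)
  1000  (8)
  ----
  1100  (12)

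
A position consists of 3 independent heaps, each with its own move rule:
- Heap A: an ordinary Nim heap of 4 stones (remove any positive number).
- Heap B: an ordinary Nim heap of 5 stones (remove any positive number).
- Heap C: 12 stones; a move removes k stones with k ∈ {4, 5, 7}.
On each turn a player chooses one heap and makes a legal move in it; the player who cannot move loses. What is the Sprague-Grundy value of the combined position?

Heap A is a plain Nim heap of size 4, so its Grundy value is 4.
Heap B is a plain Nim heap of size 5, so its Grundy value is 5.
Grundy values for heap C (subtraction set {4, 5, 7}):
g(0) = mex{} = 0
g(1) = mex{} = 0
g(2) = mex{} = 0
g(3) = mex{} = 0
g(4) = mex{0} = 1
g(5) = mex{0} = 1
g(6) = mex{0} = 1
g(7) = mex{0} = 1
g(8) = mex{0,1} = 2
g(9) = mex{0,1} = 2
g(10) = mex{0,1} = 2
g(11) = mex{1} = 0
g(12) = mex{1,2} = 0
So g(12) = 0.
By the Sprague-Grundy theorem, the Grundy value of a sum of independent games is the XOR of the component values.
Combined value = 4 XOR 5 XOR 0 = 1.

1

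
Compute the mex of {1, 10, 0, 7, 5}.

The values 0, 1 are all present; 2 is the first non-negative integer missing from the set.

2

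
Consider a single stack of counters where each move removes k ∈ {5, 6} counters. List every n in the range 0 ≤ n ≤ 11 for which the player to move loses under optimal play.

Build the Grundy sequence with g(k) = mex{g(k−s) : s ∈ {5, 6}, s ≤ k}:
k:     0  1  2  3  4  5  6  7  8  9 10 11
g(k):  0  0  0  0  0  1  1  1  1  1  2  0
The P-positions (g = 0) in 0..11 are 0, 1, 2, 3, 4, 11.

0, 1, 2, 3, 4, 11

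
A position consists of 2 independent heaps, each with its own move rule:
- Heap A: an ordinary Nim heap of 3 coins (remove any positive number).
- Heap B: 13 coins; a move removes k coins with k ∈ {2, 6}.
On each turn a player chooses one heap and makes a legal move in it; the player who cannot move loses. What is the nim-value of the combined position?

Heap A is a plain Nim heap of size 3, so its Grundy value is 3.
For heap B, compute g(0), g(1), … with moves {2, 6}:
g(0) = mex{} = 0
g(1) = mex{} = 0
g(2) = mex{0} = 1
g(3) = mex{0} = 1
g(4) = mex{1} = 0
g(5) = mex{1} = 0
g(6) = mex{0} = 1
g(7) = mex{0} = 1
g(8) = mex{1} = 0
g(9) = mex{1} = 0
g(10) = mex{0} = 1
g(11) = mex{0} = 1
g(12) = mex{1} = 0
g(13) = mex{1} = 0
So g(13) = 0.
By the Sprague-Grundy theorem, the Grundy value of a sum of independent games is the XOR of the component values.
Combined value = 3 XOR 0 = 3.

3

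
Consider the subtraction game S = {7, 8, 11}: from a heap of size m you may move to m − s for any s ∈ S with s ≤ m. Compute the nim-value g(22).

0

Build the Grundy sequence with g(k) = mex{g(k−s) : s ∈ {7, 8, 11}, s ≤ k}:
k:     0  1  2  3  4  5  6  7  8  9 10 11 12 13 14 15 16 17 18 19 20 21 22
g(k):  0  0  0  0  0  0  0  1  1  1  1  1  1  1  2  2  2  2  0  0  0  0  0
So g(22) = 0.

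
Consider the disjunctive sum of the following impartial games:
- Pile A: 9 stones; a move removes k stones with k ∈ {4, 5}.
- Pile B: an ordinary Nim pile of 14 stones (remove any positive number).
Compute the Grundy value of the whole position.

Build the Grundy sequence for pile A with g(k) = mex{g(k−s) : s ∈ {4, 5}, s ≤ k}:
k:     0  1  2  3  4  5  6  7  8  9
g(k):  0  0  0  0  1  1  1  1  2  0
So g(9) = 0.
Pile B is a plain Nim pile of size 14, so its Grundy value is 14.
By the Sprague-Grundy theorem, the Grundy value of a sum of independent games is the XOR of the component values.
Combined value = 0 XOR 14 = 14.

14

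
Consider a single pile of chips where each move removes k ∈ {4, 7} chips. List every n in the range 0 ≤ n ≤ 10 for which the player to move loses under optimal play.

Build the Grundy sequence with g(k) = mex{g(k−s) : s ∈ {4, 7}, s ≤ k}:
g(0) = mex{} = 0
g(1) = mex{} = 0
g(2) = mex{} = 0
g(3) = mex{} = 0
g(4) = mex{0} = 1
g(5) = mex{0} = 1
g(6) = mex{0} = 1
g(7) = mex{0} = 1
g(8) = mex{0,1} = 2
g(9) = mex{0,1} = 2
g(10) = mex{0,1} = 2
The P-positions (g = 0) in 0..10 are 0, 1, 2, 3.

0, 1, 2, 3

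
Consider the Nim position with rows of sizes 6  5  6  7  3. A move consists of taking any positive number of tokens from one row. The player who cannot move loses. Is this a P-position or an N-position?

N-position

In binary:
  110  (6)
  101  (5)
  110  (6)
  111  (7)
  011  (3)
  ---
  001  (1)
The nim-sum is 1 ≠ 0, so this is an N-position: the player to move can win.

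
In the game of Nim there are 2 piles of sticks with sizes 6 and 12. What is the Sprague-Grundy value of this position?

10

Compute the nim-sum pairwise:
6 ^ 12 = 10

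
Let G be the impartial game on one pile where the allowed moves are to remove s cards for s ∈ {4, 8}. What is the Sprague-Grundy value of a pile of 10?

Build the Grundy sequence with g(k) = mex{g(k−s) : s ∈ {4, 8}, s ≤ k}:
g(0) = mex{} = 0
g(1) = mex{} = 0
g(2) = mex{} = 0
g(3) = mex{} = 0
g(4) = mex{0} = 1
g(5) = mex{0} = 1
g(6) = mex{0} = 1
g(7) = mex{0} = 1
g(8) = mex{0,1} = 2
g(9) = mex{0,1} = 2
g(10) = mex{0,1} = 2
So g(10) = 2.

2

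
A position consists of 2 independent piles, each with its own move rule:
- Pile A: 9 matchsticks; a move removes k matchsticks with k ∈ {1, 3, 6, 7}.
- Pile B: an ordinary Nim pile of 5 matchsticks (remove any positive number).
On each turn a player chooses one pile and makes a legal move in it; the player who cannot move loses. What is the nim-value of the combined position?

6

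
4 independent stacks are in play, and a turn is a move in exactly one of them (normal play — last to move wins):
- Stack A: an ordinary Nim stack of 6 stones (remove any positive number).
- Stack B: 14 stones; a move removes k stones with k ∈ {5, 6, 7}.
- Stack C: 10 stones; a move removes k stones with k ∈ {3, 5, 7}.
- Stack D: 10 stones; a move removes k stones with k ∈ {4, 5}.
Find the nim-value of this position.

6

Stack A is a plain Nim stack of size 6, so its Grundy value is 6.
Build the Grundy sequence for stack B with g(k) = mex{g(k−s) : s ∈ {5, 6, 7}, s ≤ k}:
g(0) = mex{} = 0
g(1) = mex{} = 0
g(2) = mex{} = 0
g(3) = mex{} = 0
g(4) = mex{} = 0
g(5) = mex{0} = 1
g(6) = mex{0} = 1
g(7) = mex{0} = 1
g(8) = mex{0} = 1
g(9) = mex{0} = 1
g(10) = mex{0,1} = 2
g(11) = mex{0,1} = 2
g(12) = mex{1} = 0
g(13) = mex{1} = 0
g(14) = mex{1} = 0
So g(14) = 0.
Grundy values for stack C (subtraction set {3, 5, 7}):
k:     0  1  2  3  4  5  6  7  8  9 10
g(k):  0  0  0  1  1  1  2  2  2  3  0
So g(10) = 0.
Build the Grundy sequence for stack D with g(k) = mex{g(k−s) : s ∈ {4, 5}, s ≤ k}:
g(0) = mex{} = 0
g(1) = mex{} = 0
g(2) = mex{} = 0
g(3) = mex{} = 0
g(4) = mex{0} = 1
g(5) = mex{0} = 1
g(6) = mex{0} = 1
g(7) = mex{0} = 1
g(8) = mex{0,1} = 2
g(9) = mex{1} = 0
g(10) = mex{1} = 0
So g(10) = 0.
By the Sprague-Grundy theorem, the Grundy value of a sum of independent games is the XOR of the component values.
Combined value = 6 XOR 0 XOR 0 XOR 0 = 6.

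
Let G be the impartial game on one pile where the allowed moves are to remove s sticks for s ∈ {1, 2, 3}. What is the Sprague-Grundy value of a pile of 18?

Build the Grundy sequence with g(k) = mex{g(k−s) : s ∈ {1, 2, 3}, s ≤ k}:
k:     0  1  2  3  4  5  6  7  8  9 10 11 12 13 14 15 16 17 18
g(k):  0  1  2  3  0  1  2  3  0  1  2  3  0  1  2  3  0  1  2
So g(18) = 2.

2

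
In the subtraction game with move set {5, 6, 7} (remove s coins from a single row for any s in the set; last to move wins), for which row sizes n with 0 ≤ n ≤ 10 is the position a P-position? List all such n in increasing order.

Grundy values for subtraction set {5, 6, 7}:
g(0) = mex{} = 0
g(1) = mex{} = 0
g(2) = mex{} = 0
g(3) = mex{} = 0
g(4) = mex{} = 0
g(5) = mex{0} = 1
g(6) = mex{0} = 1
g(7) = mex{0} = 1
g(8) = mex{0} = 1
g(9) = mex{0} = 1
g(10) = mex{0,1} = 2
The P-positions (g = 0) in 0..10 are 0, 1, 2, 3, 4.

0, 1, 2, 3, 4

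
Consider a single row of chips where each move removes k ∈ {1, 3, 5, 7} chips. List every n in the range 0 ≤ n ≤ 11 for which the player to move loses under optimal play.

0, 2, 4, 6, 8, 10

Grundy values for subtraction set {1, 3, 5, 7}:
k:     0  1  2  3  4  5  6  7  8  9 10 11
g(k):  0  1  0  1  0  1  0  1  0  1  0  1
The P-positions (g = 0) in 0..11 are 0, 2, 4, 6, 8, 10.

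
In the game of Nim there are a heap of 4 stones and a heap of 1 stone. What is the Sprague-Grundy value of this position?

Compute the nim-sum pairwise:
4 ⊕ 1 = 5

5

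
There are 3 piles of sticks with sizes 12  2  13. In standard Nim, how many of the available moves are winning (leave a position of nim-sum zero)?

1

In binary:
  1100  (12)
  0010  (2)
  1101  (13)
  ----
  0011  (3)
The overall nim-sum is X = 3. A pile of size p has a winning move iff p XOR X < p (reduce it to p XOR X).
  12: 12 XOR 3 = 15 ≥ 12 — no move.
  2: 2 XOR 3 = 1 < 2 — winning move (to 1).
  13: 13 XOR 3 = 14 ≥ 13 — no move.
That gives 1 winning move.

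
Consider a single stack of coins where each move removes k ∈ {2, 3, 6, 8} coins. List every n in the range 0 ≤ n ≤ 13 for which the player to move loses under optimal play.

0, 1, 5, 10

Compute g(0), g(1), … for moves {2, 3, 6, 8}:
k:     0  1  2  3  4  5  6  7  8  9 10 11 12 13
g(k):  0  0  1  1  2  0  3  1  2  2  0  3  1  2
The P-positions (g = 0) in 0..13 are 0, 1, 5, 10.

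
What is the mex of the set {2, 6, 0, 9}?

1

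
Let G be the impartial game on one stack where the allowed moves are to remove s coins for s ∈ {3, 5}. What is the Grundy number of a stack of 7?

2

Build the Grundy sequence with g(k) = mex{g(k−s) : s ∈ {3, 5}, s ≤ k}:
k:     0  1  2  3  4  5  6  7
g(k):  0  0  0  1  1  1  2  2
So g(7) = 2.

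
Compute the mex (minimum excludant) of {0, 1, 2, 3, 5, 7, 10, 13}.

The values 0, 1, 2, 3 are all present; 4 is the first non-negative integer missing from the set.

4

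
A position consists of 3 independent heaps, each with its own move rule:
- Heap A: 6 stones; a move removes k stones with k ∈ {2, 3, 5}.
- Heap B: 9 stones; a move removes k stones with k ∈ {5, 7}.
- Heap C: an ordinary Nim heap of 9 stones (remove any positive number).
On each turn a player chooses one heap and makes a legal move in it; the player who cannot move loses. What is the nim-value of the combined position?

11

For heap A, compute g(0), g(1), … with moves {2, 3, 5}:
k:     0  1  2  3  4  5  6
g(k):  0  0  1  1  2  2  3
So g(6) = 3.
For heap B, compute g(0), g(1), … with moves {5, 7}:
g(0) = mex{} = 0
g(1) = mex{} = 0
g(2) = mex{} = 0
g(3) = mex{} = 0
g(4) = mex{} = 0
g(5) = mex{0} = 1
g(6) = mex{0} = 1
g(7) = mex{0} = 1
g(8) = mex{0} = 1
g(9) = mex{0} = 1
So g(9) = 1.
Heap C is a plain Nim heap of size 9, so its Grundy value is 9.
The value of a disjunctive sum is the nim-sum of the parts.
Combined value = 3 XOR 1 XOR 9 = 11.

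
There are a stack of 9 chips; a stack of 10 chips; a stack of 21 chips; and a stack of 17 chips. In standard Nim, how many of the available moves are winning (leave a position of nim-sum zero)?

Compute the nim-sum pairwise:
9 ^ 10 = 3
3 ^ 21 = 22
22 ^ 17 = 7
The overall nim-sum is X = 7. A stack of size p has a winning move iff p XOR X < p (reduce it to p XOR X).
  9: 9 XOR 7 = 14 ≥ 9 — no move.
  10: 10 XOR 7 = 13 ≥ 10 — no move.
  21: 21 XOR 7 = 18 < 21 — winning move (to 18).
  17: 17 XOR 7 = 22 ≥ 17 — no move.
That gives 1 winning move.

1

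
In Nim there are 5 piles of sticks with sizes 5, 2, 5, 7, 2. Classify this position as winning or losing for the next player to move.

Bitwise XOR of the heap sizes:
  101  (5)
  010  (2)
  101  (5)
  111  (7)
  010  (2)
  ---
  111  (7)
The nim-sum is 7 ≠ 0, so this is an N-position: the player to move can win.

Winning position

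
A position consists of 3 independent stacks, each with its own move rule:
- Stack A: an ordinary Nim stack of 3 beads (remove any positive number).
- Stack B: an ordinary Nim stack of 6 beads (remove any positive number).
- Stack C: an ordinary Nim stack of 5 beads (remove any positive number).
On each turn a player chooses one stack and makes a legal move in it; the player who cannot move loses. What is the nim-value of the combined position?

0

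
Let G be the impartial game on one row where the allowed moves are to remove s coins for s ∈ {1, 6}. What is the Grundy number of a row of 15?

Compute g(0), g(1), … for moves {1, 6}:
k:     0  1  2  3  4  5  6  7  8  9 10 11 12 13 14 15
g(k):  0  1  0  1  0  1  2  0  1  0  1  0  1  2  0  1
So g(15) = 1.

1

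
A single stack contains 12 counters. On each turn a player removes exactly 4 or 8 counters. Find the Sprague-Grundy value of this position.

0

Grundy values for subtraction set {4, 8}:
g(0) = mex{} = 0
g(1) = mex{} = 0
g(2) = mex{} = 0
g(3) = mex{} = 0
g(4) = mex{0} = 1
g(5) = mex{0} = 1
g(6) = mex{0} = 1
g(7) = mex{0} = 1
g(8) = mex{0,1} = 2
g(9) = mex{0,1} = 2
g(10) = mex{0,1} = 2
g(11) = mex{0,1} = 2
g(12) = mex{1,2} = 0
So g(12) = 0.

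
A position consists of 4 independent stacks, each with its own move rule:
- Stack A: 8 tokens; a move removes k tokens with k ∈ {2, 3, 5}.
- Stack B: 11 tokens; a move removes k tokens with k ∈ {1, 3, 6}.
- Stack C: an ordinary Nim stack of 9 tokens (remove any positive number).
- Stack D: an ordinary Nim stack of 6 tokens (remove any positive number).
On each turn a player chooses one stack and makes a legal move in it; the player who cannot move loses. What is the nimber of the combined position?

15

Build the Grundy sequence for stack A with g(k) = mex{g(k−s) : s ∈ {2, 3, 5}, s ≤ k}:
k:     0  1  2  3  4  5  6  7  8
g(k):  0  0  1  1  2  2  3  0  0
So g(8) = 0.
Grundy values for stack B (subtraction set {1, 3, 6}):
k:     0  1  2  3  4  5  6  7  8  9 10 11
g(k):  0  1  0  1  0  1  2  3  2  0  1  0
So g(11) = 0.
Stack C is a plain Nim stack of size 9, so its Grundy value is 9.
Stack D is a plain Nim stack of size 6, so its Grundy value is 6.
The value of a disjunctive sum is the nim-sum of the parts.
Combined value = 0 XOR 0 XOR 9 XOR 6 = 15.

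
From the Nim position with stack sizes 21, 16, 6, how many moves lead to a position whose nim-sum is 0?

1

Bitwise XOR of the heap sizes:
  10101  (21)
  10000  (16)
  00110  (6)
  -----
  00011  (3)
The overall nim-sum is X = 3. A stack of size p has a winning move iff p XOR X < p (reduce it to p XOR X).
  21: 21 XOR 3 = 22 ≥ 21 — no move.
  16: 16 XOR 3 = 19 ≥ 16 — no move.
  6: 6 XOR 3 = 5 < 6 — winning move (to 5).
That gives 1 winning move.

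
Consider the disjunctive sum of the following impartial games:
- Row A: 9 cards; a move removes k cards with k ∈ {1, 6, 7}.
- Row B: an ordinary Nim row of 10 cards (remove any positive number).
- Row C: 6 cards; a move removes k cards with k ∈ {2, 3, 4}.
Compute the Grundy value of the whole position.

9

Grundy values for row A (subtraction set {1, 6, 7}):
g(0) = mex{} = 0
g(1) = mex{0} = 1
g(2) = mex{1} = 0
g(3) = mex{0} = 1
g(4) = mex{1} = 0
g(5) = mex{0} = 1
g(6) = mex{0,1} = 2
g(7) = mex{0,1,2} = 3
g(8) = mex{0,1,3} = 2
g(9) = mex{0,1,2} = 3
So g(9) = 3.
Row B is a plain Nim row of size 10, so its Grundy value is 10.
Grundy values for row C (subtraction set {2, 3, 4}):
k:     0  1  2  3  4  5  6
g(k):  0  0  1  1  2  2  0
So g(6) = 0.
By the Sprague-Grundy theorem, the Grundy value of a sum of independent games is the XOR of the component values.
Combined value = 3 ⊕ 10 ⊕ 0 = 9.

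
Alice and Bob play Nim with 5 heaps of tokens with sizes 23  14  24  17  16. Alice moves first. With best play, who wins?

Bob wins

Compute the nim-sum pairwise:
23 ^ 14 = 25
25 ^ 24 = 1
1 ^ 17 = 16
16 ^ 16 = 0
The nim-sum is 0, so this is a P-position: the player to move is in a losing position under optimal play; Alice is about to move from it and so loses — Bob wins.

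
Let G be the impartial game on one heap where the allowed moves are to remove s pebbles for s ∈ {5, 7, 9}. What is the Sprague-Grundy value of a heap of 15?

0

Build the Grundy sequence with g(k) = mex{g(k−s) : s ∈ {5, 7, 9}, s ≤ k}:
k:     0  1  2  3  4  5  6  7  8  9 10 11 12 13 14 15
g(k):  0  0  0  0  0  1  1  1  1  1  2  2  2  2  0  0
So g(15) = 0.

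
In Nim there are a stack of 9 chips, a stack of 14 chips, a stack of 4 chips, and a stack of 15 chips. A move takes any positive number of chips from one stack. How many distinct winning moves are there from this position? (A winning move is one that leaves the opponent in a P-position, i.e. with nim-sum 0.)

In binary:
  1001  (9)
  1110  (14)
  0100  (4)
  1111  (15)
  ----
  1100  (12)
The overall nim-sum is X = 12. A stack of size p has a winning move iff p XOR X < p (reduce it to p XOR X).
  9: 9 XOR 12 = 5 < 9 — winning move (to 5).
  14: 14 XOR 12 = 2 < 14 — winning move (to 2).
  4: 4 XOR 12 = 8 ≥ 4 — no move.
  15: 15 XOR 12 = 3 < 15 — winning move (to 3).
That gives 3 winning moves.

3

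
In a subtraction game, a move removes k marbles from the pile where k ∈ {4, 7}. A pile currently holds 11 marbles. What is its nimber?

0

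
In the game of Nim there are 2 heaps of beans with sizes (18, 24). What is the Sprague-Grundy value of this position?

Bitwise XOR of the heap sizes:
  10010  (18)
  11000  (24)
  -----
  01010  (10)

10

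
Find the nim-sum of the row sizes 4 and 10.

In binary:
  0100  (4)
  1010  (10)
  ----
  1110  (14)

14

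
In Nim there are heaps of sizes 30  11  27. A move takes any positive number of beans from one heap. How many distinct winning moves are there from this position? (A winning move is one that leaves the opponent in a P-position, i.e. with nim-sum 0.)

3

Nim-sum: 30 ⊕ 11 ⊕ 27 = 14.
The overall nim-sum is X = 14. A heap of size p has a winning move iff p XOR X < p (reduce it to p XOR X).
  30: 30 XOR 14 = 16 < 30 — winning move (to 16).
  11: 11 XOR 14 = 5 < 11 — winning move (to 5).
  27: 27 XOR 14 = 21 < 27 — winning move (to 21).
That gives 3 winning moves.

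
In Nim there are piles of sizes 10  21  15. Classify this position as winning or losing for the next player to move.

Nim-sum: 10 XOR 21 XOR 15 = 16.
The nim-sum is 16 ≠ 0, so this is an N-position: the player to move can win.

Winning position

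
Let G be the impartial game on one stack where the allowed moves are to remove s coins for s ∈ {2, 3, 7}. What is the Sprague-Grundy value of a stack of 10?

Build the Grundy sequence with g(k) = mex{g(k−s) : s ∈ {2, 3, 7}, s ≤ k}:
g(0) = mex{} = 0
g(1) = mex{} = 0
g(2) = mex{0} = 1
g(3) = mex{0} = 1
g(4) = mex{0,1} = 2
g(5) = mex{1} = 0
g(6) = mex{1,2} = 0
g(7) = mex{0,2} = 1
g(8) = mex{0} = 1
g(9) = mex{0,1} = 2
g(10) = mex{1} = 0
So g(10) = 0.

0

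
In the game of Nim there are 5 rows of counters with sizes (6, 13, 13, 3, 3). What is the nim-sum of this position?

6

Nim-sum: 6 ⊕ 13 ⊕ 13 ⊕ 3 ⊕ 3 = 6.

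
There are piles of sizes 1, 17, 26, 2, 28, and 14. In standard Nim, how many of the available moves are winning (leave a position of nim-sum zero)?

3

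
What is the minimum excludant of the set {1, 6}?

0 is not in the set, so the mex is 0.

0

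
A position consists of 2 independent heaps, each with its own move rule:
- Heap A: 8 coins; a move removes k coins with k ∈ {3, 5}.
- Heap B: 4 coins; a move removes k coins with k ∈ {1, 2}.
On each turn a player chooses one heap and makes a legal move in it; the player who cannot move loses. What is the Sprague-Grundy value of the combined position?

1

For heap A, compute g(0), g(1), … with moves {3, 5}:
k:     0  1  2  3  4  5  6  7  8
g(k):  0  0  0  1  1  1  2  2  0
So g(8) = 0.
For heap B, compute g(0), g(1), … with moves {1, 2}:
g(0) = mex{} = 0
g(1) = mex{0} = 1
g(2) = mex{0,1} = 2
g(3) = mex{1,2} = 0
g(4) = mex{0,2} = 1
So g(4) = 1.
By the Sprague-Grundy theorem, the Grundy value of a sum of independent games is the XOR of the component values.
Combined value = 0 XOR 1 = 1.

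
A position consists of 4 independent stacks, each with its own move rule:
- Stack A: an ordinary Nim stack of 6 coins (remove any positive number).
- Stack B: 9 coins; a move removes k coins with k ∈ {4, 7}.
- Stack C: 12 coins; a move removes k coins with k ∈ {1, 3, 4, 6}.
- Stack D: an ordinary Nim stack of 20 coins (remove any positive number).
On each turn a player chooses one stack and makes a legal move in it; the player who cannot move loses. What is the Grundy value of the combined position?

Stack A is a plain Nim stack of size 6, so its Grundy value is 6.
Grundy values for stack B (subtraction set {4, 7}):
g(0) = mex{} = 0
g(1) = mex{} = 0
g(2) = mex{} = 0
g(3) = mex{} = 0
g(4) = mex{0} = 1
g(5) = mex{0} = 1
g(6) = mex{0} = 1
g(7) = mex{0} = 1
g(8) = mex{0,1} = 2
g(9) = mex{0,1} = 2
So g(9) = 2.
Build the Grundy sequence for stack C with g(k) = mex{g(k−s) : s ∈ {1, 3, 4, 6}, s ≤ k}:
k:     0  1  2  3  4  5  6  7  8  9 10 11 12
g(k):  0  1  0  1  2  3  2  0  1  0  1  2  3
So g(12) = 3.
Stack D is a plain Nim stack of size 20, so its Grundy value is 20.
The value of a disjunctive sum is the nim-sum of the parts.
Combined value = 6 XOR 2 XOR 3 XOR 20 = 19.

19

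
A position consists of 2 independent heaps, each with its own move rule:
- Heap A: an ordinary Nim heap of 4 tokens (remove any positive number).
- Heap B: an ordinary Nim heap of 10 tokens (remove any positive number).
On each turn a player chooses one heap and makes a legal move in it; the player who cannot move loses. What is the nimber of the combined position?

Heap A is a plain Nim heap of size 4, so its Grundy value is 4.
Heap B is a plain Nim heap of size 10, so its Grundy value is 10.
The value of a disjunctive sum is the nim-sum of the parts.
Combined value = 4 XOR 10 = 14.

14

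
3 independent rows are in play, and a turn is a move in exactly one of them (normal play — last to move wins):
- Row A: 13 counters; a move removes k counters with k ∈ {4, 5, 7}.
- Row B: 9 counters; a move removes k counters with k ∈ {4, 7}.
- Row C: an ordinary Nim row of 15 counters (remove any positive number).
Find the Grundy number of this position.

Grundy values for row A (subtraction set {4, 5, 7}):
g(0) = mex{} = 0
g(1) = mex{} = 0
g(2) = mex{} = 0
g(3) = mex{} = 0
g(4) = mex{0} = 1
g(5) = mex{0} = 1
g(6) = mex{0} = 1
g(7) = mex{0} = 1
g(8) = mex{0,1} = 2
g(9) = mex{0,1} = 2
g(10) = mex{0,1} = 2
g(11) = mex{1} = 0
g(12) = mex{1,2} = 0
g(13) = mex{1,2} = 0
So g(13) = 0.
Build the Grundy sequence for row B with g(k) = mex{g(k−s) : s ∈ {4, 7}, s ≤ k}:
k:     0  1  2  3  4  5  6  7  8  9
g(k):  0  0  0  0  1  1  1  1  2  2
So g(9) = 2.
Row C is a plain Nim row of size 15, so its Grundy value is 15.
The value of a disjunctive sum is the nim-sum of the parts.
Combined value = 0 XOR 2 XOR 15 = 13.

13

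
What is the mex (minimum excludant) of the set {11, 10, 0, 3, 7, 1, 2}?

4

The values 0, 1, 2, 3 are all present; 4 is the first non-negative integer missing from the set.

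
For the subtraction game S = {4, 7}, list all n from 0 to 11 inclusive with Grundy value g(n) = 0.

Grundy values for subtraction set {4, 7}:
k:     0  1  2  3  4  5  6  7  8  9 10 11
g(k):  0  0  0  0  1  1  1  1  2  2  2  0
The P-positions (g = 0) in 0..11 are 0, 1, 2, 3, 11.

0, 1, 2, 3, 11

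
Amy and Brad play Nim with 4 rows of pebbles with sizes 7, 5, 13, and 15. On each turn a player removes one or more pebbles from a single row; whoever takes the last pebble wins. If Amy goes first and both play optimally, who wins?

Brad wins

In binary:
  0111  (7)
  0101  (5)
  1101  (13)
  1111  (15)
  ----
  0000  (0)
The nim-sum is 0, so this is a P-position: the player to move is in a losing position under optimal play; Amy is about to move from it and so loses — Brad wins.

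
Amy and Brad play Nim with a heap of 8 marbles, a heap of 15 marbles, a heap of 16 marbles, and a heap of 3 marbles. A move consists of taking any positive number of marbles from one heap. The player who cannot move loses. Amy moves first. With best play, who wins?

Nim-sum: 8 ^ 15 ^ 16 ^ 3 = 20.
The nim-sum is 20 ≠ 0, so this is an N-position: the player to move can win; Amy has a winning move.

Amy wins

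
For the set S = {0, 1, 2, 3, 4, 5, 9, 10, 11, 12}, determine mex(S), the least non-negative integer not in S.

6

The values 0, 1, 2, 3, 4, 5 are all present; 6 is the first non-negative integer missing from the set.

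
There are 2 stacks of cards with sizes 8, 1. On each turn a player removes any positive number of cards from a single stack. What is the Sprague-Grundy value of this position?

Nim-sum: 8 XOR 1 = 9.

9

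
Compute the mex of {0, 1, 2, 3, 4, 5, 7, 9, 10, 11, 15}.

6

The values 0, 1, 2, 3, 4, 5 are all present; 6 is the first non-negative integer missing from the set.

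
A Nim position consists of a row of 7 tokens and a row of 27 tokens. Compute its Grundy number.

28

Nim-sum: 7 ^ 27 = 28.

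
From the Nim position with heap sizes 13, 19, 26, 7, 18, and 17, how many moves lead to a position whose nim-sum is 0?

0

Compute the nim-sum pairwise:
13 ⊕ 19 = 30
30 ⊕ 26 = 4
4 ⊕ 7 = 3
3 ⊕ 18 = 17
17 ⊕ 17 = 0
The nim-sum is already 0, so every move leaves a nonzero nim-sum — there are no winning moves.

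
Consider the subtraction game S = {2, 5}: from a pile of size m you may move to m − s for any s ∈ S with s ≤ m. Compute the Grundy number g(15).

Build the Grundy sequence with g(k) = mex{g(k−s) : s ∈ {2, 5}, s ≤ k}:
k:     0  1  2  3  4  5  6  7  8  9 10 11 12 13 14 15
g(k):  0  0  1  1  0  2  1  0  0  1  1  0  2  1  0  0
So g(15) = 0.

0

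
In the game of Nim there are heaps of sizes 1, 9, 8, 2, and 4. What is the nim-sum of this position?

Nim-sum: 1 XOR 9 XOR 8 XOR 2 XOR 4 = 6.

6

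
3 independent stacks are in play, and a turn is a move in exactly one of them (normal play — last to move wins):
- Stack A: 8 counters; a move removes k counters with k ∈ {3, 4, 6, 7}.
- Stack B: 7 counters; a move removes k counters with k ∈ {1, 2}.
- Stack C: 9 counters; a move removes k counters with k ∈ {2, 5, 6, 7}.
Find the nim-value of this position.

Build the Grundy sequence for stack A with g(k) = mex{g(k−s) : s ∈ {3, 4, 6, 7}, s ≤ k}:
k:     0  1  2  3  4  5  6  7  8
g(k):  0  0  0  1  1  1  2  2  2
So g(8) = 2.
Build the Grundy sequence for stack B with g(k) = mex{g(k−s) : s ∈ {1, 2}, s ≤ k}:
g(0) = mex{} = 0
g(1) = mex{0} = 1
g(2) = mex{0,1} = 2
g(3) = mex{1,2} = 0
g(4) = mex{0,2} = 1
g(5) = mex{0,1} = 2
g(6) = mex{1,2} = 0
g(7) = mex{0,2} = 1
So g(7) = 1.
For stack C, compute g(0), g(1), … with moves {2, 5, 6, 7}:
g(0) = mex{} = 0
g(1) = mex{} = 0
g(2) = mex{0} = 1
g(3) = mex{0} = 1
g(4) = mex{1} = 0
g(5) = mex{0,1} = 2
g(6) = mex{0} = 1
g(7) = mex{0,1,2} = 3
g(8) = mex{0,1} = 2
g(9) = mex{0,1,3} = 2
So g(9) = 2.
The value of a disjunctive sum is the nim-sum of the parts.
Combined value = 2 XOR 1 XOR 2 = 1.

1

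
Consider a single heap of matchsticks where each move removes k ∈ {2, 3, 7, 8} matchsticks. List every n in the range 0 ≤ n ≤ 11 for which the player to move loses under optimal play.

Grundy values for subtraction set {2, 3, 7, 8}:
k:     0  1  2  3  4  5  6  7  8  9 10 11
g(k):  0  0  1  1  2  0  0  1  1  2  0  0
The P-positions (g = 0) in 0..11 are 0, 1, 5, 6, 10, 11.

0, 1, 5, 6, 10, 11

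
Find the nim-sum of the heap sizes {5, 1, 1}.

5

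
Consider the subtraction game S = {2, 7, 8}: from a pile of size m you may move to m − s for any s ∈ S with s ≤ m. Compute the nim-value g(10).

Compute g(0), g(1), … for moves {2, 7, 8}:
k:     0  1  2  3  4  5  6  7  8  9 10
g(k):  0  0  1  1  0  0  1  1  2  2  0
So g(10) = 0.

0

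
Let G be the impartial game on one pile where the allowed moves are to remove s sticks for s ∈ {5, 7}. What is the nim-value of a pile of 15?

0

Compute g(0), g(1), … for moves {5, 7}:
k:     0  1  2  3  4  5  6  7  8  9 10 11 12 13 14 15
g(k):  0  0  0  0  0  1  1  1  1  1  2  2  0  0  0  0
So g(15) = 0.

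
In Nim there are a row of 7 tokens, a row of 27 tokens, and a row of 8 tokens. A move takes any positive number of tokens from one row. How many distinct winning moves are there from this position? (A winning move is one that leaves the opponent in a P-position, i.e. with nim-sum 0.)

Bitwise XOR of the heap sizes:
  00111  (7)
  11011  (27)
  01000  (8)
  -----
  10100  (20)
The overall nim-sum is X = 20. A row of size p has a winning move iff p XOR X < p (reduce it to p XOR X).
  7: 7 XOR 20 = 19 ≥ 7 — no move.
  27: 27 XOR 20 = 15 < 27 — winning move (to 15).
  8: 8 XOR 20 = 28 ≥ 8 — no move.
That gives 1 winning move.

1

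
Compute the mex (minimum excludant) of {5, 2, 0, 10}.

0 is in the set but 1 is not, so the mex is 1.

1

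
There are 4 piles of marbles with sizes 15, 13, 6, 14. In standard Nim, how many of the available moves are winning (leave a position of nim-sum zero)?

Compute the nim-sum pairwise:
15 ^ 13 = 2
2 ^ 6 = 4
4 ^ 14 = 10
The overall nim-sum is X = 10. A pile of size p has a winning move iff p XOR X < p (reduce it to p XOR X).
  15: 15 XOR 10 = 5 < 15 — winning move (to 5).
  13: 13 XOR 10 = 7 < 13 — winning move (to 7).
  6: 6 XOR 10 = 12 ≥ 6 — no move.
  14: 14 XOR 10 = 4 < 14 — winning move (to 4).
That gives 3 winning moves.

3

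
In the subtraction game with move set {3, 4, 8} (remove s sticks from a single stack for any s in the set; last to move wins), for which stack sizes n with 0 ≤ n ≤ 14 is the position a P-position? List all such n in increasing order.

0, 1, 2, 7, 12, 13, 14

Grundy values for subtraction set {3, 4, 8}:
g(0) = mex{} = 0
g(1) = mex{} = 0
g(2) = mex{} = 0
g(3) = mex{0} = 1
g(4) = mex{0} = 1
g(5) = mex{0} = 1
g(6) = mex{0,1} = 2
g(7) = mex{1} = 0
g(8) = mex{0,1} = 2
g(9) = mex{0,1,2} = 3
g(10) = mex{0,2} = 1
g(11) = mex{0,1,2} = 3
g(12) = mex{1,2,3} = 0
g(13) = mex{1,3} = 0
g(14) = mex{1,2,3} = 0
The P-positions (g = 0) in 0..14 are 0, 1, 2, 7, 12, 13, 14.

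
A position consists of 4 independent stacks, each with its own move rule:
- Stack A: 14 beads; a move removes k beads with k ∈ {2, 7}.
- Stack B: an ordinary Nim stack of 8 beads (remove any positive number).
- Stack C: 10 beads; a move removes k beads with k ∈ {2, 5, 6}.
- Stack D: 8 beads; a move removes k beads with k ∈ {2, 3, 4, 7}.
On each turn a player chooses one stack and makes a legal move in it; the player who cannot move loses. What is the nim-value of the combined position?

8

Grundy values for stack A (subtraction set {2, 7}):
k:     0  1  2  3  4  5  6  7  8  9 10 11 12 13 14
g(k):  0  0  1  1  0  0  1  1  2  0  0  1  1  0  0
So g(14) = 0.
Stack B is a plain Nim stack of size 8, so its Grundy value is 8.
Build the Grundy sequence for stack C with g(k) = mex{g(k−s) : s ∈ {2, 5, 6}, s ≤ k}:
g(0) = mex{} = 0
g(1) = mex{} = 0
g(2) = mex{0} = 1
g(3) = mex{0} = 1
g(4) = mex{1} = 0
g(5) = mex{0,1} = 2
g(6) = mex{0} = 1
g(7) = mex{0,1,2} = 3
g(8) = mex{1} = 0
g(9) = mex{0,1,3} = 2
g(10) = mex{0,2} = 1
So g(10) = 1.
Grundy values for stack D (subtraction set {2, 3, 4, 7}):
g(0) = mex{} = 0
g(1) = mex{} = 0
g(2) = mex{0} = 1
g(3) = mex{0} = 1
g(4) = mex{0,1} = 2
g(5) = mex{0,1} = 2
g(6) = mex{1,2} = 0
g(7) = mex{0,1,2} = 3
g(8) = mex{0,2} = 1
So g(8) = 1.
By the Sprague-Grundy theorem, the Grundy value of a sum of independent games is the XOR of the component values.
Combined value = 0 ⊕ 8 ⊕ 1 ⊕ 1 = 8.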